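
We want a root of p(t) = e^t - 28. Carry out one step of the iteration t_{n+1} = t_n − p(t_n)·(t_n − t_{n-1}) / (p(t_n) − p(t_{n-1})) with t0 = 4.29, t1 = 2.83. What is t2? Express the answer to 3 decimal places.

3.118

p(4.29) = 44.96647, p(2.83) = -11.05454
t2 = 2.83000 − (-11.05454)·(2.83000 − 4.29000) / (-11.05454 − 44.96647) = 2.83000 − (16.13963)/(-56.02101) = 3.11810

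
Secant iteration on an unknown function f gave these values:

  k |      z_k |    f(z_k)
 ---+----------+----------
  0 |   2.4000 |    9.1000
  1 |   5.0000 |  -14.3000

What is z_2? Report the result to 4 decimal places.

z_2 = 5.0000 − (-14.3000)·(5.0000 − 2.4000) / (-14.3000 − 9.1000)
   = 5.0000 − (-37.180000)/(-23.400000) = 3.411111

3.4111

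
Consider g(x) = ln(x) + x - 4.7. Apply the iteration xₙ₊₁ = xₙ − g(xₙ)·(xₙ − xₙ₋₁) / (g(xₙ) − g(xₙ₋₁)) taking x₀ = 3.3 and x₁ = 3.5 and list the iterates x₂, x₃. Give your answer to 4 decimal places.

3.4592, 3.4590

g(3.3) = -0.206078, g(3.5) = 0.052763
x₂ = 3.500000 − 0.052763·(3.500000 − 3.300000) / (0.052763 − (-0.206078)) = 3.500000 − (0.010553)/(0.258841) = 3.459231
g(3.459231) = 0.000278
x₃ = 3.459231 − 0.000278·(3.459231 − 3.500000) / (0.000278 − 0.052763) = 3.459231 − (-0.000011)/(-0.052485) = 3.459016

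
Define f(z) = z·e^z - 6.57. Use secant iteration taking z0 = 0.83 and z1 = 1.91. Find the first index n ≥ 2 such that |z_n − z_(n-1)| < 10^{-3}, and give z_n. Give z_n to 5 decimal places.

f(0.83) = -4.6665454, f(1.91) = 6.3283996
z2 = 1.9100000 − 6.3283996·(1.0800000)/(10.9949451) = 1.2883806;  |Δ| = 0.6216194
f(1.2883806) = -1.8971619
z3 = 1.2883806 − (-1.8971619)·(-0.6216194)/(-8.2255615) = 1.4317523;  |Δ| = 0.1433717
f(1.4317523) = -0.5766453
z4 = 1.4317523 − (-0.5766453)·(0.1433717)/(1.3205167) = 1.4943600;  |Δ| = 0.0626078
f(1.4943600) = 0.0895911
z5 = 1.4943600 − 0.0895911·(0.0626078)/(0.6662363) = 1.4859410;  |Δ| = 0.0084191
f(1.4859410) = -0.0034462
z6 = 1.4859410 − (-0.0034462)·(-0.0084191)/(-0.0930372) = 1.4862528;  |Δ| = 0.0003118
|z6 − z5| = 0.0003118 < 10^{-3}

n = 6, z_n = 1.48625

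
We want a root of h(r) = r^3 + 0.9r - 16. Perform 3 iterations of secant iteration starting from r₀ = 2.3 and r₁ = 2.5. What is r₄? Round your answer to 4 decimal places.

h(2.3) = -1.763000, h(2.5) = 1.875000
r₂ = 2.500000 − 1.875000·(2.500000 − 2.300000) / (1.875000 − (-1.763000)) = 2.500000 − (0.375000)/(3.638000) = 2.396921
h(2.396921) = -0.071901
r₃ = 2.396921 − (-0.071901)·(2.396921 − 2.500000) / (-0.071901 − 1.875000) = 2.396921 − (0.007411)/(-1.946901) = 2.400728
h(2.400728) = -0.002758
r₄ = 2.400728 − (-0.002758)·(2.400728 − 2.396921) / (-0.002758 − (-0.071901)) = 2.400728 − (-0.000010)/(0.069143) = 2.400880

2.4009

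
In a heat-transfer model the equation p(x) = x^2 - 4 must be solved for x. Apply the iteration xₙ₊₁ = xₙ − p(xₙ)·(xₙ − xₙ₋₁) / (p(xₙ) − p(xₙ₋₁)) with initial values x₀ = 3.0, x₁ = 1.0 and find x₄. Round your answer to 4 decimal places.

1.9941

p(3.0) = 5.000000, p(1.0) = -3.000000
x₂ = 1.000000 − (-3.000000)·(1.000000 − 3.000000) / (-3.000000 − 5.000000) = 1.000000 − (6.000000)/(-8.000000) = 1.750000
p(1.750000) = -0.937500
x₃ = 1.750000 − (-0.937500)·(1.750000 − 1.000000) / (-0.937500 − (-3.000000)) = 1.750000 − (-0.703125)/(2.062500) = 2.090909
p(2.090909) = 0.371901
x₄ = 2.090909 − 0.371901·(2.090909 − 1.750000) / (0.371901 − (-0.937500)) = 2.090909 − (0.126784)/(1.309401) = 1.994083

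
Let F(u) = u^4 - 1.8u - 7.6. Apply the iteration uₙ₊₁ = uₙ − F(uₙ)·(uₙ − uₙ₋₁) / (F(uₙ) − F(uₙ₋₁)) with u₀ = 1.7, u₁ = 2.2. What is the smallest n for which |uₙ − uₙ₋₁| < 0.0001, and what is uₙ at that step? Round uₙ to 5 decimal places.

F(1.7) = -2.3079000, F(2.2) = 11.8656000
u₂ = 2.2000000 − 11.8656000·(0.5000000)/(14.1735000) = 1.7814160;  |Δ| = 0.4185840
F(1.7814160) = -0.7358081
u₃ = 1.7814160 − (-0.7358081)·(-0.4185840)/(-12.6014081) = 1.8058575;  |Δ| = 0.0244415
F(1.8058575) = -0.2156305
u₄ = 1.8058575 − (-0.2156305)·(0.0244415)/(0.5201775) = 1.8159893;  |Δ| = 0.0101318
F(1.8159893) = 0.0068180
u₅ = 1.8159893 − 0.0068180·(0.0101318)/(0.2224485) = 1.8156788;  |Δ| = 0.0003105
F(1.8156788) = -0.0000601
u₆ = 1.8156788 − (-0.0000601)·(-0.0003105)/(-0.0068781) = 1.8156815;  |Δ| = 0.0000027
|u₆ − u₅| = 0.0000027 < 0.0001

n = 6, uₙ = 1.81568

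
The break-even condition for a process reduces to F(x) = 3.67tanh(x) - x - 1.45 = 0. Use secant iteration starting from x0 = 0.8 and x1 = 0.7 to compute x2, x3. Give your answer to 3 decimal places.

F(0.8) = 0.18701, F(0.7) = 0.06803
x2 = 0.70000 − 0.06803·(0.70000 − 0.80000) / (0.06803 − 0.18701) = 0.70000 − (-0.00680)/(-0.11899) = 0.64283
F(0.64283) = -0.01260
x3 = 0.64283 − (-0.01260)·(0.64283 − 0.70000) / (-0.01260 − 0.06803) = 0.64283 − (0.00072)/(-0.08063) = 0.65176

0.643, 0.652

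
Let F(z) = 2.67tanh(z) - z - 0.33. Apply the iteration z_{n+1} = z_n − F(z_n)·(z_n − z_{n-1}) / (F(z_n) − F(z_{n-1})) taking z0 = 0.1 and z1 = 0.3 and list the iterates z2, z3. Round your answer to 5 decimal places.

0.20516, 0.20180

F(0.1) = -0.1638865, F(0.3) = 0.1478047
z2 = 0.3000000 − 0.1478047·(0.3000000 − 0.1000000) / (0.1478047 − (-0.1638865)) = 0.3000000 − (0.0295609)/(0.3116911) = 0.2051595
F(0.2051595) = 0.0050583
z3 = 0.2051595 − 0.0050583·(0.2051595 − 0.3000000) / (0.0050583 − 0.1478047) = 0.2051595 − (-0.0004797)/(-0.1427464) = 0.2017988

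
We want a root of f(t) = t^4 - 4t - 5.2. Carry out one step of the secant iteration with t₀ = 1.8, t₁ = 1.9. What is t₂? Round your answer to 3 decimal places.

f(1.8) = -1.90240, f(1.9) = 0.23210
t₂ = 1.90000 − 0.23210·(1.90000 − 1.80000) / (0.23210 − (-1.90240)) = 1.90000 − (0.02321)/(2.13450) = 1.88913

1.889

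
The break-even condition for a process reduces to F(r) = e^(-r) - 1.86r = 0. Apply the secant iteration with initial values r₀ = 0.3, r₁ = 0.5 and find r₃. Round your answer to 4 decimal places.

F(0.3) = 0.182818, F(0.5) = -0.323469
r₂ = 0.500000 − (-0.323469)·(0.500000 − 0.300000) / (-0.323469 − 0.182818) = 0.500000 − (-0.064694)/(-0.506288) = 0.372219
F(0.372219) = -0.003124
r₃ = 0.372219 − (-0.003124)·(0.372219 − 0.500000) / (-0.003124 − (-0.323469)) = 0.372219 − (0.000399)/(0.320345) = 0.370973

0.3710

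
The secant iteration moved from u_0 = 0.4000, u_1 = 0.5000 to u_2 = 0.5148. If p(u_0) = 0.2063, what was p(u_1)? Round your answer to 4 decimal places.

0.0266

The secant line through (0.4000, 0.2063) and (0.5000, p(u_1)) crosses zero at u_2 = 0.5148.
So (0.4000, 0.2063), (0.5000, p(u_1)), (0.5148, 0) are collinear:
p(u_1) = 0.2063 · (0.5000 − 0.5148) / (0.4000 − 0.5148) = 0.2063 · (-0.014800)/(-0.114800) = 0.026596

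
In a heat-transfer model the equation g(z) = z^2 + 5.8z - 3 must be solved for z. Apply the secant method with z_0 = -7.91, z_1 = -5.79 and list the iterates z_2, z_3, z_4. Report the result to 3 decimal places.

g(-7.91) = 13.69010, g(-5.79) = -3.05790
z_2 = -5.79000 − (-3.05790)·(-5.79000 − (-7.91000)) / (-3.05790 − 13.69010) = -5.79000 − (-6.48275)/(-16.74800) = -6.17708
g(-6.17708) = -0.67077
z_3 = -6.17708 − (-0.67077)·(-6.17708 − (-5.79000)) / (-0.67077 − (-3.05790)) = -6.17708 − (0.25964)/(2.38713) = -6.28584
g(-6.28584) = 0.05393
z_4 = -6.28584 − 0.05393·(-6.28584 − (-6.17708)) / (0.05393 − (-0.67077)) = -6.28584 − (-0.00587)/(0.72470) = -6.27775

-6.177, -6.286, -6.278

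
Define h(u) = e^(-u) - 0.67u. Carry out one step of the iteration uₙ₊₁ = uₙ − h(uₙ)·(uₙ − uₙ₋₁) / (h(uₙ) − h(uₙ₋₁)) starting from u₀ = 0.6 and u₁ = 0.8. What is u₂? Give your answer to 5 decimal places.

h(0.6) = 0.1468116, h(0.8) = -0.0866710
u₂ = 0.8000000 − (-0.0866710)·(0.8000000 − 0.6000000) / (-0.0866710 − 0.1468116) = 0.8000000 − (-0.0173342)/(-0.2334827) = 0.7257581

0.72576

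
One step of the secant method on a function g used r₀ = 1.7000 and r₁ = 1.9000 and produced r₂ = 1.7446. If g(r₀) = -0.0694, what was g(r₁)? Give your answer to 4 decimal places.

0.2418

The secant line through (1.7000, -0.0694) and (1.9000, g(r₁)) crosses zero at r₂ = 1.7446.
So (1.7000, -0.0694), (1.9000, g(r₁)), (1.7446, 0) are collinear:
g(r₁) = -0.0694 · (1.9000 − 1.7446) / (1.7000 − 1.7446) = -0.0694 · (0.155400)/(-0.044600) = 0.241811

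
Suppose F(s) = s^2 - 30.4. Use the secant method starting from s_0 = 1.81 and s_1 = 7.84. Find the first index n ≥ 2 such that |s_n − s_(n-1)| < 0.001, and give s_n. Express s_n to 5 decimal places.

F(1.81) = -27.1239000, F(7.84) = 31.0656000
s_2 = 7.8400000 − 31.0656000·(6.0300000)/(58.1895000) = 4.6207668;  |Δ| = 3.2192332
F(4.6207668) = -9.0485138
s_3 = 4.6207668 − (-9.0485138)·(-3.2192332)/(-40.1141138) = 5.3469271;  |Δ| = 0.7261603
F(5.3469271) = -1.8103705
s_4 = 5.3469271 − (-1.8103705)·(0.7261603)/(7.2381433) = 5.5285509;  |Δ| = 0.1816238
F(5.5285509) = 0.1648752
s_5 = 5.5285509 − 0.1648752·(0.1816238)/(1.9752457) = 5.5133906;  |Δ| = 0.0151603
F(5.5133906) = -0.0025236
s_6 = 5.5133906 − (-0.0025236)·(-0.0151603)/(-0.1673988) = 5.5136192;  |Δ| = 0.0002285
|s_6 − s_5| = 0.0002285 < 0.001

n = 6, s_n = 5.51362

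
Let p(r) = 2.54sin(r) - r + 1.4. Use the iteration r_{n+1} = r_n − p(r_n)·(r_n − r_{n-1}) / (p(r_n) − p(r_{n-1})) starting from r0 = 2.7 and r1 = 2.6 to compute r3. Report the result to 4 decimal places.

2.6342

p(2.7) = -0.214455, p(2.6) = 0.109373
r2 = 2.600000 − 0.109373·(2.600000 − 2.700000) / (0.109373 − (-0.214455)) = 2.600000 − (-0.010937)/(0.323829) = 2.633775
p(2.633775) = 0.001354
r3 = 2.633775 − 0.001354·(2.633775 − 2.600000) / (0.001354 − 0.109373) = 2.633775 − (0.000046)/(-0.108019) = 2.634199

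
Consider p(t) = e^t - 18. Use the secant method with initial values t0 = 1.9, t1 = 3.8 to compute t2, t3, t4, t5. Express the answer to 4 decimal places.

p(1.9) = -11.314106, p(3.8) = 26.701184
t2 = 3.800000 − 26.701184·(3.800000 − 1.900000) / (26.701184 − (-11.314106)) = 3.800000 − (50.732251)/(38.015290) = 2.465478
p(2.465478) = -6.230897
t3 = 2.465478 − (-6.230897)·(2.465478 − 3.800000) / (-6.230897 − 26.701184) = 2.465478 − (8.315270)/(-32.932081) = 2.717975
p(2.717975) = -2.850382
t4 = 2.717975 − (-2.850382)·(2.717975 − 2.465478) / (-2.850382 − (-6.230897)) = 2.717975 − (-0.719715)/(3.380514) = 2.930876
p(2.930876) = 0.744047
t5 = 2.930876 − 0.744047·(2.930876 − 2.717975) / (0.744047 − (-2.850382)) = 2.930876 − (0.158408)/(3.594429) = 2.886806

2.4655, 2.7180, 2.9309, 2.8868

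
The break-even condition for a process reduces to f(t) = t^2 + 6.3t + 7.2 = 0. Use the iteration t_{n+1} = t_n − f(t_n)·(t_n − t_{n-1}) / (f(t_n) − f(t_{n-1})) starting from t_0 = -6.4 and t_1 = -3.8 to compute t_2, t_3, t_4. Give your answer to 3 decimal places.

-4.390, -5.017, -4.771

f(-6.4) = 7.84000, f(-3.8) = -2.30000
t_2 = -3.80000 − (-2.30000)·(-3.80000 − (-6.40000)) / (-2.30000 − 7.84000) = -3.80000 − (-5.98000)/(-10.14000) = -4.38974
f(-4.38974) = -1.18554
t_3 = -4.38974 − (-1.18554)·(-4.38974 − (-3.80000)) / (-1.18554 − (-2.30000)) = -4.38974 − (0.69916)/(1.11446) = -5.01710
f(-5.01710) = 0.76355
t_4 = -5.01710 − 0.76355·(-5.01710 − (-4.38974)) / (0.76355 − (-1.18554)) = -5.01710 − (-0.47901)/(1.94908) = -4.77133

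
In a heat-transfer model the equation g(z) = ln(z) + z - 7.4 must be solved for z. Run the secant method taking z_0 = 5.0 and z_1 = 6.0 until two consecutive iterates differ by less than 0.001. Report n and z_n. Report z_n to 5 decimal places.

g(5.0) = -0.7905621, g(6.0) = 0.3917595
z_2 = 6.0000000 − 0.3917595·(1.0000000)/(1.1823216) = 5.6686524;  |Δ| = 0.3313476
g(5.6686524) = 0.0036038
z_3 = 5.6686524 − 0.0036038·(-0.3313476)/(-0.3881557) = 5.6655760;  |Δ| = 0.0030763
g(5.6655760) = -0.0000154
z_4 = 5.6655760 − (-0.0000154)·(-0.0030763)/(-0.0036192) = 5.6655891;  |Δ| = 0.0000131
|z_4 − z_3| = 0.0000131 < 0.001

n = 4, z_n = 5.66559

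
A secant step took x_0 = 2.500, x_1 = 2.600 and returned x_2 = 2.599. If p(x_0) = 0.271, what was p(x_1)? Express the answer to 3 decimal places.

-0.003

The secant line through (2.500, 0.271) and (2.600, p(x_1)) crosses zero at x_2 = 2.599.
So (2.500, 0.271), (2.600, p(x_1)), (2.599, 0) are collinear:
p(x_1) = 0.271 · (2.600 − 2.599) / (2.500 − 2.599) = 0.271 · (0.00100)/(-0.09900) = -0.00274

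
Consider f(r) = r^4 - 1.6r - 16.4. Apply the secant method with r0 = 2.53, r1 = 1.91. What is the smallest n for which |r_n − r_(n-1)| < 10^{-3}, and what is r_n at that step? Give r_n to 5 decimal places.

f(2.53) = 20.5235208, f(1.91) = -6.1473664
r2 = 1.9100000 − (-6.1473664)·(-0.6200000)/(-26.6708872) = 2.0529037;  |Δ| = 0.1429037
f(2.0529037) = -1.9233655
r3 = 2.0529037 − (-1.9233655)·(0.1429037)/(4.2240009) = 2.1179737;  |Δ| = 0.0650701
f(2.1179737) = 0.3337568
r4 = 2.1179737 − 0.3337568·(0.0650701)/(2.2571224) = 2.1083519;  |Δ| = 0.0096218
f(2.1083519) = -0.0140245
r5 = 2.1083519 − (-0.0140245)·(-0.0096218)/(-0.3477813) = 2.1087399;  |Δ| = 0.0003880
|r5 − r4| = 0.0003880 < 10^{-3}

n = 5, r_n = 2.10874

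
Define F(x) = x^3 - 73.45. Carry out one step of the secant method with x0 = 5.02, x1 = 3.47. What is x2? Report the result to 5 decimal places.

4.04936

F(5.02) = 53.0560080, F(3.47) = -31.6680770
x2 = 3.4700000 − (-31.6680770)·(3.4700000 − 5.0200000) / (-31.6680770 − 53.0560080) = 3.4700000 − (49.0855193)/(-84.7240850) = 4.0493573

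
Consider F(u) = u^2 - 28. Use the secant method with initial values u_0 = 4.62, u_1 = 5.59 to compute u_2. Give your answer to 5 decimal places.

F(4.62) = -6.6556000, F(5.59) = 3.2481000
u_2 = 5.5900000 − 3.2481000·(5.5900000 − 4.6200000) / (3.2481000 − (-6.6556000)) = 5.5900000 − (3.1506570)/(9.9037000) = 5.2718707

5.27187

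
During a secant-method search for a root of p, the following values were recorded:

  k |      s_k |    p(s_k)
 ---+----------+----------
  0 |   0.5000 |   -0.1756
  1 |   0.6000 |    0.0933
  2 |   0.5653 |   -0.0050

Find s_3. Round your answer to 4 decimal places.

s_3 = 0.5653 − (-0.0050)·(0.5653 − 0.6000) / (-0.0050 − 0.0933)
   = 0.5653 − (0.000173)/(-0.098300) = 0.567065

0.5671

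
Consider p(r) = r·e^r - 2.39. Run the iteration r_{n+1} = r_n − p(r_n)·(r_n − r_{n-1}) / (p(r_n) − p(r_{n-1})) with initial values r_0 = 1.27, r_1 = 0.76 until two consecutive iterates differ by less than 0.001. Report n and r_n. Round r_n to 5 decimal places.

p(1.27) = 2.1322828, p(0.76) = -0.7649101
r_2 = 0.7600000 − (-0.7649101)·(-0.5100000)/(-2.8971928) = 0.8946490;  |Δ| = 0.1346490
p(0.8946490) = -0.2012618
r_3 = 0.8946490 − (-0.2012618)·(0.1346490)/(0.5636482) = 0.9427281;  |Δ| = 0.0480791
p(0.9427281) = 0.0299594
r_4 = 0.9427281 − 0.0299594·(0.0480791)/(0.2312212) = 0.9364985;  |Δ| = 0.0062296
p(0.9364985) = -0.0009612
r_5 = 0.9364985 − (-0.0009612)·(-0.0062296)/(-0.0309206) = 0.9366921;  |Δ| = 0.0001936
|r_5 − r_4| = 0.0001936 < 0.001

n = 5, r_n = 0.93669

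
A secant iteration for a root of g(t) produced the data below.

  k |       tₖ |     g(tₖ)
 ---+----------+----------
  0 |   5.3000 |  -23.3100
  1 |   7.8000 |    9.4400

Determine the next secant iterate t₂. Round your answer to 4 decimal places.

7.0794

t₂ = 7.8000 − 9.4400·(7.8000 − 5.3000) / (9.4400 − (-23.3100))
   = 7.8000 − (23.600000)/(32.750000) = 7.079389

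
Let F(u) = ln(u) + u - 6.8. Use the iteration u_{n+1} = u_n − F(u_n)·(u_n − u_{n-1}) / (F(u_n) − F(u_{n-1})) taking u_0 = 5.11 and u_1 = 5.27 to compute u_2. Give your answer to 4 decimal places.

F(5.11) = -0.058801, F(5.27) = 0.132030
u_2 = 5.270000 − 0.132030·(5.270000 − 5.110000) / (0.132030 − (-0.058801)) = 5.270000 − (0.021125)/(0.190831) = 5.159301

5.1593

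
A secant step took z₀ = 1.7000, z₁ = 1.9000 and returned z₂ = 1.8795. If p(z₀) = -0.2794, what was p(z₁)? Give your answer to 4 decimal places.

The secant line through (1.7000, -0.2794) and (1.9000, p(z₁)) crosses zero at z₂ = 1.8795.
So (1.7000, -0.2794), (1.9000, p(z₁)), (1.8795, 0) are collinear:
p(z₁) = -0.2794 · (1.9000 − 1.8795) / (1.7000 − 1.8795) = -0.2794 · (0.020500)/(-0.179500) = 0.031909

0.0319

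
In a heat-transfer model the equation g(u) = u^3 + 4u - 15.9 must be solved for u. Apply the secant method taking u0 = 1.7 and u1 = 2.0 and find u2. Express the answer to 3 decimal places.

1.993

g(1.7) = -4.18700, g(2.0) = 0.10000
u2 = 2.00000 − 0.10000·(2.00000 − 1.70000) / (0.10000 − (-4.18700)) = 2.00000 − (0.03000)/(4.28700) = 1.99300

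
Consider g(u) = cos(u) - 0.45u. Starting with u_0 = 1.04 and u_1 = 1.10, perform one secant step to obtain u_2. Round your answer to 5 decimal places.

1.06880

g(1.04) = 0.0382203, g(1.10) = -0.0414039
u_2 = 1.1000000 − (-0.0414039)·(1.1000000 − 1.0400000) / (-0.0414039 − 0.0382203) = 1.1000000 − (-0.0024842)/(-0.0796241) = 1.0688005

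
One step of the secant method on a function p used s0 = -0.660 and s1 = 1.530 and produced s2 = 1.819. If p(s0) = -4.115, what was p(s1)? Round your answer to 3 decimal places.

The secant line through (-0.660, -4.115) and (1.530, p(s1)) crosses zero at s2 = 1.819.
So (-0.660, -4.115), (1.530, p(s1)), (1.819, 0) are collinear:
p(s1) = -4.115 · (1.530 − 1.819) / (-0.660 − 1.819) = -4.115 · (-0.28900)/(-2.47900) = -0.47972

-0.480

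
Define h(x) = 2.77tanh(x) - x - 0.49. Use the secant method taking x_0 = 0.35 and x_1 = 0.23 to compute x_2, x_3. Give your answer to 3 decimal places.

h(0.35) = 0.09176, h(0.23) = -0.09390
x_2 = 0.23000 − (-0.09390)·(0.23000 − 0.35000) / (-0.09390 − 0.09176) = 0.23000 − (0.01127)/(-0.18566) = 0.29069
h(0.29069) = 0.00259
x_3 = 0.29069 − 0.00259·(0.29069 − 0.23000) / (0.00259 − (-0.09390)) = 0.29069 − (0.00016)/(0.09649) = 0.28907

0.291, 0.289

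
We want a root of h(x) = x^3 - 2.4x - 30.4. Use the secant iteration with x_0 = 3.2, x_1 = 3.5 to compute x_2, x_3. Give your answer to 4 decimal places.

3.3698, 3.3765

h(3.2) = -5.312000, h(3.5) = 4.075000
x_2 = 3.500000 − 4.075000·(3.500000 − 3.200000) / (4.075000 − (-5.312000)) = 3.500000 − (1.222500)/(9.387000) = 3.369767
h(3.369767) = -0.222635
x_3 = 3.369767 − (-0.222635)·(3.369767 − 3.500000) / (-0.222635 − 4.075000) = 3.369767 − (0.028995)/(-4.297635) = 3.376513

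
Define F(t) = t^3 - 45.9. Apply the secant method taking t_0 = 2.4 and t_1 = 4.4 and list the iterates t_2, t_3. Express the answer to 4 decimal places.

3.2990, 3.5223

F(2.4) = -32.076000, F(4.4) = 39.284000
t_2 = 4.400000 − 39.284000·(4.400000 − 2.400000) / (39.284000 − (-32.076000)) = 4.400000 − (78.568000)/(71.360000) = 3.298991
F(3.298991) = -9.995953
t_3 = 3.298991 − (-9.995953)·(3.298991 − 4.400000) / (-9.995953 − 39.284000) = 3.298991 − (11.005634)/(-49.279953) = 3.522320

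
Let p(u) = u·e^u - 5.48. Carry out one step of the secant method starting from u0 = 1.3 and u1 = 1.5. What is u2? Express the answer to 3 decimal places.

p(1.3) = -0.70991, p(1.5) = 1.24253
u2 = 1.50000 − 1.24253·(1.50000 − 1.30000) / (1.24253 − (-0.70991)) = 1.50000 − (0.24851)/(1.95245) = 1.37272

1.373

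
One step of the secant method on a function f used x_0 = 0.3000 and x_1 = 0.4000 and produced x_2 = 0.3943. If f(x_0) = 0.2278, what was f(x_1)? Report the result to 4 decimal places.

-0.0138

The secant line through (0.3000, 0.2278) and (0.4000, f(x_1)) crosses zero at x_2 = 0.3943.
So (0.3000, 0.2278), (0.4000, f(x_1)), (0.3943, 0) are collinear:
f(x_1) = 0.2278 · (0.4000 − 0.3943) / (0.3000 − 0.3943) = 0.2278 · (0.005700)/(-0.094300) = -0.013769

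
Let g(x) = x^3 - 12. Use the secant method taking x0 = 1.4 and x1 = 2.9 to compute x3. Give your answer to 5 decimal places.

2.23024

g(1.4) = -9.2560000, g(2.9) = 12.3890000
x2 = 2.9000000 − 12.3890000·(2.9000000 − 1.4000000) / (12.3890000 − (-9.2560000)) = 2.9000000 − (18.5835000)/(21.6450000) = 2.0414414
g(2.0414414) = -3.4923272
x3 = 2.0414414 − (-3.4923272)·(2.0414414 − 2.9000000) / (-3.4923272 − 12.3890000) = 2.0414414 − (2.9983674)/(-15.8813272) = 2.2302397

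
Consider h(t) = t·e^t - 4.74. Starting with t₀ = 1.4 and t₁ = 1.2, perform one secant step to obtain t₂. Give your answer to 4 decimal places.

1.2893

h(1.4) = 0.937280, h(1.2) = -0.755860
t₂ = 1.200000 − (-0.755860)·(1.200000 − 1.400000) / (-0.755860 − 0.937280) = 1.200000 − (0.151172)/(-1.693140) = 1.289285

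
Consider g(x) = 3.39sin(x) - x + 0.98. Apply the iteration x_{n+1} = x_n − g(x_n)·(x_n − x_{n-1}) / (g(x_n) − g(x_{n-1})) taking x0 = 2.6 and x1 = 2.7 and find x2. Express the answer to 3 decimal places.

g(2.6) = 0.12755, g(2.7) = -0.27118
x2 = 2.70000 − (-0.27118)·(2.70000 − 2.60000) / (-0.27118 − 0.12755) = 2.70000 − (-0.02712)/(-0.39873) = 2.63199

2.632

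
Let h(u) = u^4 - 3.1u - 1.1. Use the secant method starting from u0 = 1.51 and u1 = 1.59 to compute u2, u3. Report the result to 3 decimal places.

1.559, 1.561

h(1.51) = -0.58214, h(1.59) = 0.36229
u2 = 1.59000 − 0.36229·(1.59000 − 1.51000) / (0.36229 − (-0.58214)) = 1.59000 − (0.02898)/(0.94443) = 1.55931
h(1.55931) = -0.02190
u3 = 1.55931 − (-0.02190)·(1.55931 − 1.59000) / (-0.02190 − 0.36229) = 1.55931 − (0.00067)/(-0.38419) = 1.56106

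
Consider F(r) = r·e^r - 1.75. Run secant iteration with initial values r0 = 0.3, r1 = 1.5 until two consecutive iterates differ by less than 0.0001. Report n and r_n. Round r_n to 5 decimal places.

F(0.3) = -1.3450424, F(1.5) = 4.9725336
r2 = 1.5000000 − 4.9725336·(1.2000000)/(6.3175760) = 0.5554858;  |Δ| = 0.9445142
F(0.5554858) = -0.7819064
r3 = 0.5554858 − (-0.7819064)·(-0.9445142)/(-5.7544400) = 0.6838252;  |Δ| = 0.1283395
F(0.6838252) = -0.3950394
r4 = 0.6838252 − (-0.3950394)·(0.1283395)/(0.3868669) = 0.8148758;  |Δ| = 0.1310506
F(0.8148758) = 0.0907191
r5 = 0.8148758 − 0.0907191·(0.1310506)/(0.4857586) = 0.7904011;  |Δ| = 0.0244747
F(0.7904011) = -0.0077342
r6 = 0.7904011 − (-0.0077342)·(-0.0244747)/(-0.0984533) = 0.7923238;  |Δ| = 0.0019227
F(0.7923238) = -0.0001350
r7 = 0.7923238 − (-0.0001350)·(0.0019227)/(0.0075992) = 0.7923579;  |Δ| = 0.0000341
|r7 − r6| = 0.0000341 < 0.0001

n = 7, r_n = 0.79236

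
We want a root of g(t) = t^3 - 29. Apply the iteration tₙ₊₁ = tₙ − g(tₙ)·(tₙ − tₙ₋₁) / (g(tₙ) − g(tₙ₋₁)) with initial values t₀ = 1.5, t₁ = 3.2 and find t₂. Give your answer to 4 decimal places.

g(1.5) = -25.625000, g(3.2) = 3.768000
t₂ = 3.200000 − 3.768000·(3.200000 − 1.500000) / (3.768000 − (-25.625000)) = 3.200000 − (6.405600)/(29.393000) = 2.982071

2.9821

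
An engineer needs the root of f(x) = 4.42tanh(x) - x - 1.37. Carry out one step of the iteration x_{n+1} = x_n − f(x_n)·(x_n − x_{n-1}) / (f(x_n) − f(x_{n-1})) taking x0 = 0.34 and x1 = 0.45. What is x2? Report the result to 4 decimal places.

0.4340

f(0.34) = -0.262550, f(0.45) = 0.044794
x2 = 0.450000 − 0.044794·(0.450000 − 0.340000) / (0.044794 − (-0.262550)) = 0.450000 − (0.004927)/(0.307344) = 0.433968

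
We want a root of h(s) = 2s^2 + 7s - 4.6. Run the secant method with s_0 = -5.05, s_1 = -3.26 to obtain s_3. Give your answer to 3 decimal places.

h(-5.05) = 11.05500, h(-3.26) = -6.16480
s_2 = -3.26000 − (-6.16480)·(-3.26000 − (-5.05000)) / (-6.16480 − 11.05500) = -3.26000 − (-11.03499)/(-17.21980) = -3.90083
h(-3.90083) = -1.47285
s_3 = -3.90083 − (-1.47285)·(-3.90083 − (-3.26000)) / (-1.47285 − (-6.16480)) = -3.90083 − (0.94385)/(4.69195) = -4.10199

-4.102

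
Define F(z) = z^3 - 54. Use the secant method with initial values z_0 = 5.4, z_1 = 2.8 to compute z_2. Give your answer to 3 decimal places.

F(5.4) = 103.46400, F(2.8) = -32.04800
z_2 = 2.80000 − (-32.04800)·(2.80000 − 5.40000) / (-32.04800 − 103.46400) = 2.80000 − (83.32480)/(-135.51200) = 3.41489

3.415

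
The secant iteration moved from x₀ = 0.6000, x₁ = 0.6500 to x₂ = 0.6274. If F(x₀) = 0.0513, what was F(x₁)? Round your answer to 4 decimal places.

The secant line through (0.6000, 0.0513) and (0.6500, F(x₁)) crosses zero at x₂ = 0.6274.
So (0.6000, 0.0513), (0.6500, F(x₁)), (0.6274, 0) are collinear:
F(x₁) = 0.0513 · (0.6500 − 0.6274) / (0.6000 − 0.6274) = 0.0513 · (0.022600)/(-0.027400) = -0.042313

-0.0423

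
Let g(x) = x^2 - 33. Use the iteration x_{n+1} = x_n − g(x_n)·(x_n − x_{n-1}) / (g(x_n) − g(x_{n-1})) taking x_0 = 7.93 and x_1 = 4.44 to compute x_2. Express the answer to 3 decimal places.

g(7.93) = 29.88490, g(4.44) = -13.28640
x_2 = 4.44000 − (-13.28640)·(4.44000 − 7.93000) / (-13.28640 − 29.88490) = 4.44000 − (46.36954)/(-43.17130) = 5.51408

5.514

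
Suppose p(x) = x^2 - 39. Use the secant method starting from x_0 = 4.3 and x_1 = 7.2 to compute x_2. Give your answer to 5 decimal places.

p(4.3) = -20.5100000, p(7.2) = 12.8400000
x_2 = 7.2000000 − 12.8400000·(7.2000000 − 4.3000000) / (12.8400000 − (-20.5100000)) = 7.2000000 − (37.2360000)/(33.3500000) = 6.0834783

6.08348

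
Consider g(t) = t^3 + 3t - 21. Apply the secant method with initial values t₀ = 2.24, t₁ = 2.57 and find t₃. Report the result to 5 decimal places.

2.39825

g(2.24) = -3.0405760, g(2.57) = 3.6845930
t₂ = 2.5700000 − 3.6845930·(2.5700000 − 2.2400000) / (3.6845930 − (-3.0405760)) = 2.5700000 − (1.2159157)/(6.7251690) = 2.3891992
g(2.3891992) = -0.1942008
t₃ = 2.3891992 − (-0.1942008)·(2.3891992 − 2.5700000) / (-0.1942008 − 3.6845930) = 2.3891992 − (0.0351117)/(-3.8787938) = 2.3982514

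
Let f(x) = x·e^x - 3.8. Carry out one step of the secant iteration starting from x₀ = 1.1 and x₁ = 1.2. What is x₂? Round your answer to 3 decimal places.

1.173

f(1.1) = -0.49542, f(1.2) = 0.18414
x₂ = 1.20000 − 0.18414·(1.20000 − 1.10000) / (0.18414 − (-0.49542)) = 1.20000 − (0.01841)/(0.67956) = 1.17290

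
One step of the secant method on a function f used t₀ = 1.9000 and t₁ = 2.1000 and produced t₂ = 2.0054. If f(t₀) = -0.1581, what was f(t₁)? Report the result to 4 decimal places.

0.1419

The secant line through (1.9000, -0.1581) and (2.1000, f(t₁)) crosses zero at t₂ = 2.0054.
So (1.9000, -0.1581), (2.1000, f(t₁)), (2.0054, 0) are collinear:
f(t₁) = -0.1581 · (2.1000 − 2.0054) / (1.9000 − 2.0054) = -0.1581 · (0.094600)/(-0.105400) = 0.141900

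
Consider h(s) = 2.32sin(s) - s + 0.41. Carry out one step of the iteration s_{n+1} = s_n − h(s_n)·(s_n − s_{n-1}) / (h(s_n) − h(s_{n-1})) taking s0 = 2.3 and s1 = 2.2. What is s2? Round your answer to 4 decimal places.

h(2.3) = -0.159964, h(2.2) = 0.085712
s2 = 2.200000 − 0.085712·(2.200000 − 2.300000) / (0.085712 − (-0.159964)) = 2.200000 − (-0.008571)/(0.245676) = 2.234888

2.2349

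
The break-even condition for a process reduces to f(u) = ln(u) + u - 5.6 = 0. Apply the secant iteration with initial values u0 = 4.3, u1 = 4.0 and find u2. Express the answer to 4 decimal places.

f(4.3) = 0.158615, f(4.0) = -0.213706
u2 = 4.000000 − (-0.213706)·(4.000000 − 4.300000) / (-0.213706 − 0.158615) = 4.000000 − (0.064112)/(-0.372321) = 4.172195

4.1722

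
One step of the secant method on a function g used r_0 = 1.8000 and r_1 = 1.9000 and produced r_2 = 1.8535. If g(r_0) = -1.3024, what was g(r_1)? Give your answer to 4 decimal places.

The secant line through (1.8000, -1.3024) and (1.9000, g(r_1)) crosses zero at r_2 = 1.8535.
So (1.8000, -1.3024), (1.9000, g(r_1)), (1.8535, 0) are collinear:
g(r_1) = -1.3024 · (1.9000 − 1.8535) / (1.8000 − 1.8535) = -1.3024 · (0.046500)/(-0.053500) = 1.131993

1.1320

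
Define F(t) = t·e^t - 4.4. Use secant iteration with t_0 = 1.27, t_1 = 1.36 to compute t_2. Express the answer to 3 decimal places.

F(1.27) = 0.12228, F(1.36) = 0.89882
t_2 = 1.36000 − 0.89882·(1.36000 − 1.27000) / (0.89882 − 0.12228) = 1.36000 − (0.08089)/(0.77654) = 1.25583

1.256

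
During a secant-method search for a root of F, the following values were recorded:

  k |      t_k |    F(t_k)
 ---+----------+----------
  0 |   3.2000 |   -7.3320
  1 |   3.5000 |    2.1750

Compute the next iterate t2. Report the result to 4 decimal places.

t2 = 3.5000 − 2.1750·(3.5000 − 3.2000) / (2.1750 − (-7.3320))
   = 3.5000 − (0.652500)/(9.507000) = 3.431366

3.4314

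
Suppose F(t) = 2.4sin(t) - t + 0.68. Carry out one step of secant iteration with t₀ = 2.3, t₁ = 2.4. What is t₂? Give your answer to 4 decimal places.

F(2.3) = 0.169693, F(2.4) = -0.098888
t₂ = 2.400000 − (-0.098888)·(2.400000 − 2.300000) / (-0.098888 − 0.169693) = 2.400000 − (-0.009889)/(-0.268581) = 2.363181

2.3632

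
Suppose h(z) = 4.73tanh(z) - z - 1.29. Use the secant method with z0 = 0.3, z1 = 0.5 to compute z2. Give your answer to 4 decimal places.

0.3698

h(0.3) = -0.212091, h(0.5) = 0.395814
z2 = 0.500000 − 0.395814·(0.500000 − 0.300000) / (0.395814 − (-0.212091)) = 0.500000 − (0.079163)/(0.607905) = 0.369778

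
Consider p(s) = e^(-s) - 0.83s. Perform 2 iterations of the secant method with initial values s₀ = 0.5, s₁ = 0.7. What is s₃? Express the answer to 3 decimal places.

p(0.5) = 0.19153, p(0.7) = -0.08441
s₂ = 0.70000 − (-0.08441)·(0.70000 − 0.50000) / (-0.08441 − 0.19153) = 0.70000 − (-0.01688)/(-0.27595) = 0.63882
p(0.63882) = -0.00230
s₃ = 0.63882 − (-0.00230)·(0.63882 − 0.70000) / (-0.00230 − (-0.08441)) = 0.63882 − (0.00014)/(0.08211) = 0.63710

0.637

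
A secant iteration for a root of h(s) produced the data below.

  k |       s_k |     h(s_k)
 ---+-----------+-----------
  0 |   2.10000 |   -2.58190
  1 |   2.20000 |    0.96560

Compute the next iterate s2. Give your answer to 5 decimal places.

s2 = 2.20000 − 0.96560·(2.20000 − 2.10000) / (0.96560 − (-2.58190))
   = 2.20000 − (0.0965600)/(3.5475000) = 2.1727808

2.17278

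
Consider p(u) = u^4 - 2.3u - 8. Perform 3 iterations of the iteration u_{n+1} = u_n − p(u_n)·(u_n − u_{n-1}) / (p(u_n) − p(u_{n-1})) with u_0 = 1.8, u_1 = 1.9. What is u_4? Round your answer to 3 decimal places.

1.873

p(1.8) = -1.64240, p(1.9) = 0.66210
u_2 = 1.90000 − 0.66210·(1.90000 − 1.80000) / (0.66210 − (-1.64240)) = 1.90000 − (0.06621)/(2.30450) = 1.87127
p(1.87127) = -0.04238
u_3 = 1.87127 − (-0.04238)·(1.87127 − 1.90000) / (-0.04238 − 0.66210) = 1.87127 − (0.00122)/(-0.70448) = 1.87300
p(1.87300) = -0.00099
u_4 = 1.87300 − (-0.00099)·(1.87300 − 1.87127) / (-0.00099 − (-0.04238)) = 1.87300 − (0.00000)/(0.04139) = 1.87304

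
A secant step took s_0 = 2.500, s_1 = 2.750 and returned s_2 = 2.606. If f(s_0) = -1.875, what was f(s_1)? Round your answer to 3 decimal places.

The secant line through (2.500, -1.875) and (2.750, f(s_1)) crosses zero at s_2 = 2.606.
So (2.500, -1.875), (2.750, f(s_1)), (2.606, 0) are collinear:
f(s_1) = -1.875 · (2.750 − 2.606) / (2.500 − 2.606) = -1.875 · (0.14400)/(-0.10600) = 2.54717

2.547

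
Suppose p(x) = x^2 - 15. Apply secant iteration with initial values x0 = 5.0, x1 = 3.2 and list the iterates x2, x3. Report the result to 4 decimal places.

p(5.0) = 10.000000, p(3.2) = -4.760000
x2 = 3.200000 − (-4.760000)·(3.200000 − 5.000000) / (-4.760000 − 10.000000) = 3.200000 − (8.568000)/(-14.760000) = 3.780488
p(3.780488) = -0.707912
x3 = 3.780488 − (-0.707912)·(3.780488 − 3.200000) / (-0.707912 − (-4.760000)) = 3.780488 − (-0.410934)/(4.052088) = 3.881901

3.7805, 3.8819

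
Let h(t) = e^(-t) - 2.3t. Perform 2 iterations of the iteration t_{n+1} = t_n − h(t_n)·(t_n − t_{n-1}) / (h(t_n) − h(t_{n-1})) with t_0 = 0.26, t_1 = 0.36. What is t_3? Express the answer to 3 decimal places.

0.317

h(0.26) = 0.17305, h(0.36) = -0.13032
t_2 = 0.36000 − (-0.13032)·(0.36000 − 0.26000) / (-0.13032 − 0.17305) = 0.36000 − (-0.01303)/(-0.30338) = 0.31704
h(0.31704) = -0.00090
t_3 = 0.31704 − (-0.00090)·(0.31704 − 0.36000) / (-0.00090 − (-0.13032)) = 0.31704 − (0.00004)/(0.12943) = 0.31674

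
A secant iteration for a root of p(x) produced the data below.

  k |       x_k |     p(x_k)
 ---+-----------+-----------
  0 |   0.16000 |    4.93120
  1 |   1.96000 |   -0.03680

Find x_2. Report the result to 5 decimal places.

x_2 = 1.96000 − (-0.03680)·(1.96000 − 0.16000) / (-0.03680 − 4.93120)
   = 1.96000 − (-0.0662400)/(-4.9680000) = 1.9466667

1.94667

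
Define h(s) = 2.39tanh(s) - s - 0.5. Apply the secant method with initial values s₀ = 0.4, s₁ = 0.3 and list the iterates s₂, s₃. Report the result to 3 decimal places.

h(0.4) = 0.00808, h(0.3) = -0.10376
s₂ = 0.30000 − (-0.10376)·(0.30000 − 0.40000) / (-0.10376 − 0.00808) = 0.30000 − (0.01038)/(-0.11184) = 0.39278
h(0.39278) = 0.00049
s₃ = 0.39278 − 0.00049·(0.39278 − 0.30000) / (0.00049 − (-0.10376)) = 0.39278 − (0.00005)/(0.10425) = 0.39234

0.393, 0.392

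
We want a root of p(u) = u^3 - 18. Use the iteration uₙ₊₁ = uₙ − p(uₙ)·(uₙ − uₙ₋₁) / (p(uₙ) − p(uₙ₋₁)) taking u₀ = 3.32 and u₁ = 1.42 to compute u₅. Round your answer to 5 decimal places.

2.61760

p(3.32) = 18.5943680, p(1.42) = -15.1367120
u₂ = 1.4200000 − (-15.1367120)·(1.4200000 − 3.3200000) / (-15.1367120 − 18.5943680) = 1.4200000 − (28.7597528)/(-33.7310800) = 2.2726188
p(2.2726188) = -6.2623871
u₃ = 2.2726188 − (-6.2623871)·(2.2726188 − 1.4200000) / (-6.2623871 − (-15.1367120)) = 2.2726188 − (-5.3394290)/(8.8743249) = 2.8742904
p(2.8742904) = 5.7460794
u₄ = 2.8742904 − 5.7460794·(2.8742904 − 2.2726188) / (5.7460794 − (-6.2623871)) = 2.8742904 − (3.4572526)/(12.0084665) = 2.5863891
p(2.5863891) = -0.6985865
u₅ = 2.5863891 − (-0.6985865)·(2.5863891 − 2.8742904) / (-0.6985865 − 5.7460794) = 2.5863891 − (0.2011239)/(-6.4446658) = 2.6175969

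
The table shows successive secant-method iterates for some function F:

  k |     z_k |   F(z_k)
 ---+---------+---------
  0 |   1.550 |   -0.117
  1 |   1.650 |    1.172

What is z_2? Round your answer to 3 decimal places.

1.559

z_2 = 1.650 − 1.172·(1.650 − 1.550) / (1.172 − (-0.117))
   = 1.650 − (0.11720)/(1.28900) = 1.55908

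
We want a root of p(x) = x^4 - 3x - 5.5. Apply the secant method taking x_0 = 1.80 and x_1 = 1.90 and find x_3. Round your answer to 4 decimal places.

1.8193

p(1.80) = -0.402400, p(1.90) = 1.832100
x_2 = 1.900000 − 1.832100·(1.900000 − 1.800000) / (1.832100 − (-0.402400)) = 1.900000 − (0.183210)/(2.234500) = 1.818009
p(1.818009) = -0.029976
x_3 = 1.818009 − (-0.029976)·(1.818009 − 1.900000) / (-0.029976 − 1.832100) = 1.818009 − (0.002458)/(-1.862076) = 1.819328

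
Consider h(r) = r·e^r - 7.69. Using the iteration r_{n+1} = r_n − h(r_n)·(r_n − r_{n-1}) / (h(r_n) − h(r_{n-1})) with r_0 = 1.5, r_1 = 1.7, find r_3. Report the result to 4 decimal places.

1.5810

h(1.5) = -0.967466, h(1.7) = 1.615711
r_2 = 1.700000 − 1.615711·(1.700000 − 1.500000) / (1.615711 − (-0.967466)) = 1.700000 − (0.323142)/(2.583177) = 1.574905
h(1.574905) = -0.082762
r_3 = 1.574905 − (-0.082762)·(1.574905 − 1.700000) / (-0.082762 − 1.615711) = 1.574905 − (0.010353)/(-1.698472) = 1.581001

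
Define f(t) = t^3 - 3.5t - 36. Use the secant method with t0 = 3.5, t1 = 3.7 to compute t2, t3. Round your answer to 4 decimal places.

f(3.5) = -5.375000, f(3.7) = 1.703000
t2 = 3.700000 − 1.703000·(3.700000 − 3.500000) / (1.703000 − (-5.375000)) = 3.700000 − (0.340600)/(7.078000) = 3.651879
f(3.651879) = -0.079312
t3 = 3.651879 − (-0.079312)·(3.651879 − 3.700000) / (-0.079312 − 1.703000) = 3.651879 − (0.003817)/(-1.782312) = 3.654020

3.6519, 3.6540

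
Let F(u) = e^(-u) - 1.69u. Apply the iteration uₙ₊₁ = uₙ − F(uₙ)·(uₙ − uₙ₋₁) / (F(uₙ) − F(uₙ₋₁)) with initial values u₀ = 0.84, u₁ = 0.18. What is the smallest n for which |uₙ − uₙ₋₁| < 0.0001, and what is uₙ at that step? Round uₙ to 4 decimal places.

n = 5, uₙ = 0.3976

F(0.84) = -0.987889, F(0.18) = 0.531070
u₂ = 0.180000 − 0.531070·(-0.660000)/(1.518960) = 0.410754;  |Δ| = 0.230754
F(0.410754) = -0.031025
u₃ = 0.410754 − (-0.031025)·(0.230754)/(-0.562095) = 0.398018;  |Δ| = 0.012736
F(0.398018) = -0.001000
u₄ = 0.398018 − (-0.001000)·(-0.012736)/(0.030025) = 0.397594;  |Δ| = 0.000424
F(0.397594) = 0.000002
u₅ = 0.397594 − 0.000002·(-0.000424)/(0.001002) = 0.397594;  |Δ| = 0.000001
|u₅ − u₄| = 0.000001 < 0.0001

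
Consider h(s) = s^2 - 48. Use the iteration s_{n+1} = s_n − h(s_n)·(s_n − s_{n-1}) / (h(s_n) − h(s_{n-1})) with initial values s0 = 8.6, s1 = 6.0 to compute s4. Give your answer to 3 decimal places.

h(8.6) = 25.96000, h(6.0) = -12.00000
s2 = 6.00000 − (-12.00000)·(6.00000 − 8.60000) / (-12.00000 − 25.96000) = 6.00000 − (31.20000)/(-37.96000) = 6.82192
h(6.82192) = -1.46144
s3 = 6.82192 − (-1.46144)·(6.82192 − 6.00000) / (-1.46144 − (-12.00000)) = 6.82192 − (-1.20118)/(10.53856) = 6.93590
h(6.93590) = 0.10667
s4 = 6.93590 − 0.10667·(6.93590 − 6.82192) / (0.10667 − (-1.46144)) = 6.93590 − (0.01216)/(1.56811) = 6.92814

6.928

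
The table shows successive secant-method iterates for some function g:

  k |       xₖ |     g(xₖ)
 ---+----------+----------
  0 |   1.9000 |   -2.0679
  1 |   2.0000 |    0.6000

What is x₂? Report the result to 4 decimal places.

x₂ = 2.0000 − 0.6000·(2.0000 − 1.9000) / (0.6000 − (-2.0679))
   = 2.0000 − (0.060000)/(2.667900) = 1.977510

1.9775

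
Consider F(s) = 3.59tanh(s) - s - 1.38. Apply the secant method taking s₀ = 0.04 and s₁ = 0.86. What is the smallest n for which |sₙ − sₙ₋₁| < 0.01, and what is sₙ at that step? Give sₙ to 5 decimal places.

n = 5, sₙ = 0.63455

F(0.04) = -1.2764765, F(0.86) = 0.2595650
s₂ = 0.8600000 − 0.2595650·(0.8200000)/(1.5360416) = 0.7214339;  |Δ| = 0.1385661
F(0.7214339) = 0.1164562
s₃ = 0.7214339 − 0.1164562·(-0.1385661)/(-0.1431088) = 0.6086743;  |Δ| = 0.1127596
F(0.6086743) = -0.0386106
s₄ = 0.6086743 − (-0.0386106)·(-0.1127596)/(-0.1550669) = 0.6367507;  |Δ| = 0.0280764
F(0.6367507) = 0.0032815
s₅ = 0.6367507 − 0.0032815·(0.0280764)/(0.0418922) = 0.6345514;  |Δ| = 0.0021993
|s₅ − s₄| = 0.0021993 < 0.01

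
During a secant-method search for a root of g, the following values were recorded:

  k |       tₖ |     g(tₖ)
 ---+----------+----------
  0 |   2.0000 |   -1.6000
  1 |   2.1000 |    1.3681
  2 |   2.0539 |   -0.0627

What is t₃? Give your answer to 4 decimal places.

t₃ = 2.0539 − (-0.0627)·(2.0539 − 2.1000) / (-0.0627 − 1.3681)
   = 2.0539 − (0.002890)/(-1.430800) = 2.055920

2.0559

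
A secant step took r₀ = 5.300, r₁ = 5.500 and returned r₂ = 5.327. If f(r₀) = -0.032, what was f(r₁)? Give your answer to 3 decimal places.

The secant line through (5.300, -0.032) and (5.500, f(r₁)) crosses zero at r₂ = 5.327.
So (5.300, -0.032), (5.500, f(r₁)), (5.327, 0) are collinear:
f(r₁) = -0.032 · (5.500 − 5.327) / (5.300 − 5.327) = -0.032 · (0.17300)/(-0.02700) = 0.20504

0.205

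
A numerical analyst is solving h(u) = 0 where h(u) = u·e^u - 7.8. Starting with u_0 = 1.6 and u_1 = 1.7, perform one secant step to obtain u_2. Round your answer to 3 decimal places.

1.591

h(1.6) = 0.12485, h(1.7) = 1.50571
u_2 = 1.70000 − 1.50571·(1.70000 − 1.60000) / (1.50571 − 0.12485) = 1.70000 − (0.15057)/(1.38086) = 1.59096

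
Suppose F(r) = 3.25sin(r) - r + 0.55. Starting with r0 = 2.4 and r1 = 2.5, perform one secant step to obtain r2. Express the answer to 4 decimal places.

2.4986

F(2.4) = 0.345255, F(2.5) = -0.004966
r2 = 2.500000 − (-0.004966)·(2.500000 − 2.400000) / (-0.004966 − 0.345255) = 2.500000 − (-0.000497)/(-0.350221) = 2.498582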